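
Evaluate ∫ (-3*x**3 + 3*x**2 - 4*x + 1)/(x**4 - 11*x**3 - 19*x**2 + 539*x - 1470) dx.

Factor the denominator: (x - 7)*(x - 6)*(x - 5)*(x + 7).
Partial-fraction decomposition: -1205/(2184*(x + 7)) - 319/(24*(x - 5)) + 563/(13*(x - 6)) - 909/(28*(x - 7)).
Integrate each term: A/(x−a) contributes A·log|x−a|.

-909*log(x - 7)/28 + 563*log(x - 6)/13 - 319*log(x - 5)/24 - 1205*log(x + 7)/2184 + C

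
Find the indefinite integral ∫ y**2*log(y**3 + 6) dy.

Let u = y**3 + 6, so du = (3*y**2) dy.
The integral becomes (1/3)·∫ log(u) du; integrate by parts with u′=log(u), dv′=du.

y**3*log(y**3 + 6)/3 - y**3/3 + 2*log(y**3 + 6) + C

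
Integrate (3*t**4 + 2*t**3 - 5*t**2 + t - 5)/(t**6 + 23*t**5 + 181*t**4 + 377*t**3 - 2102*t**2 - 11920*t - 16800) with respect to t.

163*log(t - 4)/14256 - 551*log(t + 4)/48 - 8453*log(t + 5)/81 + 653*log(t + 6)/4 - 1565*log(t + 7)/33 - 745/(9*t + 45) + C

Factor the denominator: (t - 4)*(t + 4)*(t + 5)**2*(t + 6)*(t + 7).
Partial-fraction decomposition: -1565/(33*(t + 7)) + 653/(4*(t + 6)) - 8453/(81*(t + 5)) + 745/(9*(t + 5)**2) - 551/(48*(t + 4)) + 163/(14256*(t - 4)).
Integrate each term; A/(t−a) gives A·log|t−a|; A/(t−a)² gives −A/(t−a).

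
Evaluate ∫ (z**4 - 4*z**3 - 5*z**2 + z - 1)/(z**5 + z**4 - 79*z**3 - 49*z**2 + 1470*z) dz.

Factor the denominator: z*(z - 7)*(z - 5)*(z + 6)*(z + 7).
Partial-fraction decomposition: 440/(147*(z + 7)) - 1973/(858*(z + 6)) - 1/(330*(z - 5)) + 395/(1274*(z - 7)) - 1/(1470*z).
Integrate each term: A/(z−a) contributes A·log|z−a|.

-log(z)/1470 + 395*log(z - 7)/1274 - log(z - 5)/330 - 1973*log(z + 6)/858 + 440*log(z + 7)/147 + C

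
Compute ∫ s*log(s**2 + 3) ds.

Let u = s**2 + 3, so du = (2*s) ds.
The integral becomes (1/2)·∫ log(u) du; integrate by parts with u′=log(u), dv′=du.

s**2*log(s**2 + 3)/2 - s**2/2 + 3*log(s**2 + 3)/2 + C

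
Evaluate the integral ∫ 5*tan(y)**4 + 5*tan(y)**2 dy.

Let u = tan(y), so du = (tan(y)**2 + 1) dy.
Rewriting, the integral becomes 5·∫ u^2 du = 5·u^3/3.
Substituting back, u = tan(y).

5*tan(y)**3/3 + C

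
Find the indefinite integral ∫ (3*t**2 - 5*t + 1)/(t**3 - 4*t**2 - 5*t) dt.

Factor the denominator: t*(t - 5)*(t + 1).
Partial-fraction decomposition: 3/(2*(t + 1)) + 17/(10*(t - 5)) - 1/(5*t).
Integrate each term: A/(t−a) contributes A·log|t−a|.

-log(t)/5 + 17*log(t - 5)/10 + 3*log(t + 1)/2 + C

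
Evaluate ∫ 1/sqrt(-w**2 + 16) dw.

asin(w/4) + C

Substitute w = 4·sin(θ), so dw = 4·cos(θ) dθ and the radical becomes sqrt(-w**2 + 16) = 4·cos(θ) by the Pythagorean identity.
Integrate the resulting trig expression in θ, then back-substitute θ = asin(w/4), sin(θ) = w/4, cos(θ) = sqrt(-w**2 + 16)/4 (absorbing any constant into C).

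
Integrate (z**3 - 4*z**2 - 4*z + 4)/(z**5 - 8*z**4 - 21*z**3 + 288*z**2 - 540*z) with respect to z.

-log(z)/135 + 13*log(z - 6)/54 - 9*log(z - 5)/110 - 17*log(z - 3)/162 - 83*log(z + 6)/1782 + C

Factor the denominator: z*(z - 6)*(z - 5)*(z - 3)*(z + 6).
Partial-fraction decomposition: -83/(1782*(z + 6)) - 17/(162*(z - 3)) - 9/(110*(z - 5)) + 13/(54*(z - 6)) - 1/(135*z).
Integrate each term: A/(z−a) contributes A·log|z−a|.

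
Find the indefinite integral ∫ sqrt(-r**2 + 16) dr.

r*sqrt(-r**2 + 16)/2 + 8*asin(r/4) + C

Substitute r = 4·sin(θ), so dr = 4·cos(θ) dθ and the radical becomes sqrt(-r**2 + 16) = 4·cos(θ) by the Pythagorean identity.
Integrate the resulting trig expression in θ, then back-substitute θ = asin(r/4), sin(θ) = r/4, cos(θ) = sqrt(-r**2 + 16)/4 (absorbing any constant into C).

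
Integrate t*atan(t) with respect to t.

Use integration by parts with u = arctan(t), dv = t dt.
Then du = 1/(t**2 + 1) dt.

t**2*atan(t)/2 - t/2 + atan(t)/2 + C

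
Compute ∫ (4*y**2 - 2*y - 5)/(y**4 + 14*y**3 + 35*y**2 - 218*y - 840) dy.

Factor the denominator: (y - 4)*(y + 5)*(y + 6)*(y + 7).
Partial-fraction decomposition: -205/(22*(y + 7)) + 151/(10*(y + 6)) - 35/(6*(y + 5)) + 17/(330*(y - 4)).
Integrate each term: A/(y−a) contributes A·log|y−a|.

17*log(y - 4)/330 - 35*log(y + 5)/6 + 151*log(y + 6)/10 - 205*log(y + 7)/22 + C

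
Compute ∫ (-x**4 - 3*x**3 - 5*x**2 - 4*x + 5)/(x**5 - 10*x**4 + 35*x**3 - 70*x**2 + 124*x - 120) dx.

-190*log(x - 5)/29 + 107*log(x - 3)/13 - 21*log(x - 2)/8 - 163*log(x**2 + 4)/6032 + 477*atan(x/2)/3016 + C

Factor the denominator: (x - 5)*(x - 3)*(x - 2)*(x**2 + 4).
Partial-fraction decomposition: -(163*x - 954)/(3016*(x**2 + 4)) - 21/(8*(x - 2)) + 107/(13*(x - 3)) - 190/(29*(x - 5)).
Integrate each term; A/(x−a) gives A·log|x−a|; the (Bx+D)/(x²+p²) term gives a log and an atan.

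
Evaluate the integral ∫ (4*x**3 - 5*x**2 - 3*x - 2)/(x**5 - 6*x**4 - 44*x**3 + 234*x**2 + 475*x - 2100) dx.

Factor the denominator: (x - 7)*(x - 5)*(x - 3)*(x + 4)*(x + 5).
Partial-fraction decomposition: -51/(80*(x + 5)) + 326/(693*(x + 4)) + 13/(112*(x - 3)) - 179/(180*(x - 5)) + 23/(22*(x - 7)).
Integrate each term: A/(x−a) contributes A·log|x−a|.

23*log(x - 7)/22 - 179*log(x - 5)/180 + 13*log(x - 3)/112 + 326*log(x + 4)/693 - 51*log(x + 5)/80 + C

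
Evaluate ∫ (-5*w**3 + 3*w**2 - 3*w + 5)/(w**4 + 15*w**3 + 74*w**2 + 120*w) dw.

log(w)/24 - 385*log(w + 4)/8 + 144*log(w + 5) - 1211*log(w + 6)/12 + C

Factor the denominator: w*(w + 4)*(w + 5)*(w + 6).
Partial-fraction decomposition: -1211/(12*(w + 6)) + 144/(w + 5) - 385/(8*(w + 4)) + 1/(24*w).
Integrate each term: A/(w−a) contributes A·log|w−a|.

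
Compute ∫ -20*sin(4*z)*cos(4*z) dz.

Let u = cos(4*z), so du = (-4*sin(4*z)) dz.
Rewriting, the integral becomes 5·∫ u^1 du = 5·u^2/2.
Substituting back, u = cos(4*z).

5*cos(4*z)**2/2 + C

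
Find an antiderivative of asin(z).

Use integration by parts with u = arcsin(z), dv = dz.
Then du = 1/sqrt(-z**2 + 1) dz.

z*asin(z) + sqrt(-z**2 + 1) + C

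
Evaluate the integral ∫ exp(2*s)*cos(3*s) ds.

Let I denote the integral. Integrate by parts with u = cos(3*s), dv = exp(2*s) ds, so v = exp(2*s)/2: I = exp(2*s)*cos(3*s)/2 + (3/2)·∫ exp(2*s)*sin(3*s) ds.
Apply parts again with u = sin(3*s), dv = exp(2*s) ds: ∫ exp(2*s)*sin(3*s) ds = exp(2*s)*sin(3*s)/2 − (3/2)·I. Substituting back brings back I: I = 3*exp(2*s)*sin(3*s)/4 + exp(2*s)*cos(3*s)/2 − (9/4)·I.
Solving for I: (1 + 9/4)·I equals the remaining terms, so I = (4/13)·(3*exp(2*s)*sin(3*s)/4 + exp(2*s)*cos(3*s)/2).

3*exp(2*s)*sin(3*s)/13 + 2*exp(2*s)*cos(3*s)/13 + C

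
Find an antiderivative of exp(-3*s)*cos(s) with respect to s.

Let I denote the integral. Integrate by parts with u = cos(s), dv = exp(-3*s) ds, so v = -exp(-3*s)/3: I = -exp(-3*s)*cos(s)/3 − (1/3)·∫ exp(-3*s)*sin(s) ds.
Apply parts again with u = sin(s), dv = exp(-3*s) ds: ∫ exp(-3*s)*sin(s) ds = -exp(-3*s)*sin(s)/3 + (1/3)·I. Substituting back brings back I: I = exp(-3*s)*sin(s)/9 - exp(-3*s)*cos(s)/3 − (1/9)·I.
Solving for I: (1 + 1/9)·I equals the remaining terms, so I = (9/10)·(exp(-3*s)*sin(s)/9 - exp(-3*s)*cos(s)/3).

exp(-3*s)*sin(s)/10 - 3*exp(-3*s)*cos(s)/10 + C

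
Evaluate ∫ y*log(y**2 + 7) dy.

Let u = y**2 + 7, so du = (2*y) dy.
The integral becomes (1/2)·∫ log(u) du; integrate by parts with u′=log(u), dv′=du.

y**2*log(y**2 + 7)/2 - y**2/2 + 7*log(y**2 + 7)/2 + C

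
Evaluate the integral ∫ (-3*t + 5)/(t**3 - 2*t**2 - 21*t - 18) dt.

-13*log(t - 6)/63 - 4*log(t + 1)/7 + 7*log(t + 3)/9 + C

Factor the denominator: (t - 6)*(t + 1)*(t + 3).
Partial-fraction decomposition: 7/(9*(t + 3)) - 4/(7*(t + 1)) - 13/(63*(t - 6)).
Integrate each term: A/(t−a) contributes A·log|t−a|.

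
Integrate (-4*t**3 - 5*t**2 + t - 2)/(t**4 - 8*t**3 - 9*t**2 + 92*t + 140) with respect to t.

-806*log(t - 7)/81 + 311*log(t - 5)/49 - 1573*log(t + 2)/3969 - 8/(63*t + 126) + C

Factor the denominator: (t - 7)*(t - 5)*(t + 2)**2.
Partial-fraction decomposition: -1573/(3969*(t + 2)) + 8/(63*(t + 2)**2) + 311/(49*(t - 5)) - 806/(81*(t - 7)).
Integrate each term; A/(t−a) gives A·log|t−a|; A/(t−a)² gives −A/(t−a).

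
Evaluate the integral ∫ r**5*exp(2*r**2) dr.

Let u = r², du = 2r dr; rewrite as (1/2)∫ u^2·exp(2u) du.
Now integrate by parts 2 times.

(2*r**4 - 2*r**2 + 1)*exp(2*r**2)/8 + C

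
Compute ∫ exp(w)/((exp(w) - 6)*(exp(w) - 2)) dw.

log(exp(w) - 6)/4 - log(exp(w) - 2)/4 + C

Let u = e^w, du = e^w dw.
The integral becomes ∫ du/((u-6)(u-2)); decompose into partial fractions.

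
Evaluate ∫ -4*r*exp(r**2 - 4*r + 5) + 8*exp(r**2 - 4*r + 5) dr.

-2*exp(r**2 - 4*r + 5) + C

Let u = r**2 - 4*r + 5, so du = (2*r - 4) dr.
Rewriting, the integral becomes -2·∫ e^u du = -2·e^u.
Substituting back, u = r**2 - 4*r + 5.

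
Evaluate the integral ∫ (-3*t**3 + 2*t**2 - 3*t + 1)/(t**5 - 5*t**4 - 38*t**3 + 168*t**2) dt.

-233*log(t)/14112 - 317*log(t - 7)/637 + 57*log(t - 4)/160 + 739*log(t + 6)/4680 - 1/(168*t) + C

Factor the denominator: t**2*(t - 7)*(t - 4)*(t + 6).
Partial-fraction decomposition: 739/(4680*(t + 6)) + 57/(160*(t - 4)) - 317/(637*(t - 7)) - 233/(14112*t) + 1/(168*t**2).
Integrate each term; A/(t−a) gives A·log|t−a|; A/(t−a)² gives −A/(t−a).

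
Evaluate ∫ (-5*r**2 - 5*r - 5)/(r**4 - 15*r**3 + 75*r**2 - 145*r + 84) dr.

Factor the denominator: (r - 7)*(r - 4)*(r - 3)*(r - 1).
Partial-fraction decomposition: 5/(12*(r - 1)) - 65/(8*(r - 3)) + 35/(3*(r - 4)) - 95/(24*(r - 7)).
Integrate each term: A/(r−a) contributes A·log|r−a|.

-95*log(r - 7)/24 + 35*log(r - 4)/3 - 65*log(r - 3)/8 + 5*log(r - 1)/12 + C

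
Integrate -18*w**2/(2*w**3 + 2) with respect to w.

Let u = 2*w**3 + 2, so du = (6*w**2) dw.
Rewriting, the integral becomes -3·∫ 1/u du = -3·log(u).
Substituting back, u = 2*w**3 + 2.

-3*log(2*w**3 + 2) + C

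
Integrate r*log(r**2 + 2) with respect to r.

r**2*log(r**2 + 2)/2 - r**2/2 + log(r**2 + 2) + C

Let u = r**2 + 2, so du = (2*r) dr.
The integral becomes (1/2)·∫ log(u) du; integrate by parts with u′=log(u), dv′=du.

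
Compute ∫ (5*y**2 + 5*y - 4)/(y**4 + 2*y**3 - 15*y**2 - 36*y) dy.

log(y)/9 + 24*log(y - 4)/49 - 265*log(y + 3)/441 - 26/(21*y + 63) + C

Factor the denominator: y*(y - 4)*(y + 3)**2.
Partial-fraction decomposition: -265/(441*(y + 3)) + 26/(21*(y + 3)**2) + 24/(49*(y - 4)) + 1/(9*y).
Integrate each term; A/(y−a) gives A·log|y−a|; A/(y−a)² gives −A/(y−a).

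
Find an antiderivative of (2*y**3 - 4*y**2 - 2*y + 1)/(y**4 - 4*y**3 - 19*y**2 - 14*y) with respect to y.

-log(y)/14 + 53*log(y - 7)/56 - 3*log(y + 1)/8 + 3*log(y + 2)/2 + C

Factor the denominator: y*(y - 7)*(y + 1)*(y + 2).
Partial-fraction decomposition: 3/(2*(y + 2)) - 3/(8*(y + 1)) + 53/(56*(y - 7)) - 1/(14*y).
Integrate each term: A/(y−a) contributes A·log|y−a|.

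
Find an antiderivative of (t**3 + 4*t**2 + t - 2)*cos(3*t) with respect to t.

Use integration by parts with u = t**3 + 4*t**2 + t - 2, dv = cos(3*t) dt, so v = sin(3*t)/3.
Apply parts 3 times (tabular method): alternate signs, differentiate u down to 0, integrate dv up.

t**3*sin(3*t)/3 + 4*t**2*sin(3*t)/3 + t**2*cos(3*t)/3 + t*sin(3*t)/9 + 8*t*cos(3*t)/9 - 26*sin(3*t)/27 + cos(3*t)/27 + C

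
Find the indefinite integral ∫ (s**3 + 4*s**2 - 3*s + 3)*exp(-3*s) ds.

(-9*s**3 - 45*s**2 - 3*s - 28)*exp(-3*s)/27 + C

Use integration by parts with u = s**3 + 4*s**2 - 3*s + 3, dv = exp(-3*s) ds, so v = -exp(-3*s)/3.
Apply parts 3 times (tabular method): alternate signs, differentiate u down to 0, integrate dv up.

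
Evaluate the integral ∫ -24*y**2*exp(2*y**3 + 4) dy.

-4*exp(2*y**3 + 4) + C

Let u = 2*y**3 + 4, so du = (6*y**2) dy.
Rewriting, the integral becomes -4·∫ e^u du = -4·e^u.
Substituting back, u = 2*y**3 + 4.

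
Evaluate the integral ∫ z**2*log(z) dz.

Use integration by parts with u = log(z), dv = z**2 dz.
Then du = 1/z dz and v = z**3/3.

z**3*log(z)/3 - z**3/9 + C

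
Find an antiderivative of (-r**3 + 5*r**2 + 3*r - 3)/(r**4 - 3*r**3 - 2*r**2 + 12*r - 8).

Factor the denominator: (r - 2)**2*(r - 1)*(r + 2).
Partial-fraction decomposition: -19/(48*(r + 2)) + 4/(3*(r - 1)) - 31/(16*(r - 2)) + 15/(4*(r - 2)**2).
Integrate each term; A/(r−a) gives A·log|r−a|; A/(r−a)² gives −A/(r−a).

-31*log(r - 2)/16 + 4*log(r - 1)/3 - 19*log(r + 2)/48 - 15/(4*r - 8) + C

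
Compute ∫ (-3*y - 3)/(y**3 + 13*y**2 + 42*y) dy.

Factor the denominator: y*(y + 6)*(y + 7).
Partial-fraction decomposition: 18/(7*(y + 7)) - 5/(2*(y + 6)) - 1/(14*y).
Integrate each term: A/(y−a) contributes A·log|y−a|.

-log(y)/14 - 5*log(y + 6)/2 + 18*log(y + 7)/7 + C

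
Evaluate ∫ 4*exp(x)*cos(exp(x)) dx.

Let u = exp(x), so du = (exp(x)) dx.
Rewriting, the integral becomes 4·∫ cos(u) du = 4·sin(u).
Substituting back, u = exp(x).

4*sin(exp(x)) + C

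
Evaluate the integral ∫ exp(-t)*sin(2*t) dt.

Let I denote the integral. Integrate by parts with u = sin(2*t), dv = exp(-t) dt, so v = -exp(-t): I = -exp(-t)*sin(2*t) + 2·∫ exp(-t)*cos(2*t) dt.
Apply parts again with u = cos(2*t), dv = exp(-t) dt: ∫ exp(-t)*cos(2*t) dt = -exp(-t)*cos(2*t) − 2·I. Substituting back brings back I: I = -exp(-t)*sin(2*t) - 2*exp(-t)*cos(2*t) − 4·I.
Solving for I: (1 + 4)·I equals the remaining terms, so I = (1/5)·(-exp(-t)*sin(2*t) - 2*exp(-t)*cos(2*t)).

-exp(-t)*sin(2*t)/5 - 2*exp(-t)*cos(2*t)/5 + C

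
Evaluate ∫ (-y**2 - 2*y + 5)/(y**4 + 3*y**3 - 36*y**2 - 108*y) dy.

-5*log(y)/108 - 43*log(y - 6)/648 + 2*log(y + 3)/81 + 19*log(y + 6)/216 + C

Factor the denominator: y*(y - 6)*(y + 3)*(y + 6).
Partial-fraction decomposition: 19/(216*(y + 6)) + 2/(81*(y + 3)) - 43/(648*(y - 6)) - 5/(108*y).
Integrate each term: A/(y−a) contributes A·log|y−a|.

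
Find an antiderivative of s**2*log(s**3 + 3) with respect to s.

s**3*log(s**3 + 3)/3 - s**3/3 + log(s**3 + 3) + C

Let u = s**3 + 3, so du = (3*s**2) ds.
The integral becomes (1/3)·∫ log(u) du; integrate by parts with u′=log(u), dv′=du.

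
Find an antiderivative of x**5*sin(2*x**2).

-x**4*cos(2*x**2)/4 + x**2*sin(2*x**2)/4 + cos(2*x**2)/8 + C

Let u = x², du = 2x dx; rewrite as (1/2)∫ u^2·sin(2u) du.
Now integrate by parts 2 times.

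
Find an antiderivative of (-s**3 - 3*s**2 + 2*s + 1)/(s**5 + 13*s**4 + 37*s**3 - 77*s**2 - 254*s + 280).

-5*log(s - 2)/126 + log(s - 1)/240 + log(s + 4)/10 - 41*log(s + 5)/84 + 61*log(s + 7)/144 + C

Factor the denominator: (s - 2)*(s - 1)*(s + 4)*(s + 5)*(s + 7).
Partial-fraction decomposition: 61/(144*(s + 7)) - 41/(84*(s + 5)) + 1/(10*(s + 4)) + 1/(240*(s - 1)) - 5/(126*(s - 2)).
Integrate each term: A/(s−a) contributes A·log|s−a|.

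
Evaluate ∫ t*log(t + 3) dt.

t**2*log(t + 3)/2 - t**2/4 + 3*t/2 - 9*log(t + 3)/2 + C

Use integration by parts with u = log(t + 3), dv = t dt.
Then du = 1/(t + 3) dt and v = t**2/2.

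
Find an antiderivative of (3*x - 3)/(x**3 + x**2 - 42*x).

log(x)/14 + 5*log(x - 6)/26 - 24*log(x + 7)/91 + C

Factor the denominator: x*(x - 6)*(x + 7).
Partial-fraction decomposition: -24/(91*(x + 7)) + 5/(26*(x - 6)) + 1/(14*x).
Integrate each term: A/(x−a) contributes A·log|x−a|.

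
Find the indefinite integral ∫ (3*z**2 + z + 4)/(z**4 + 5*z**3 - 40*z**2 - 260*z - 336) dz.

158*log(z - 7)/1287 - 7*log(z + 2)/36 + 12*log(z + 4)/11 - 53*log(z + 6)/52 + C

Factor the denominator: (z - 7)*(z + 2)*(z + 4)*(z + 6).
Partial-fraction decomposition: -53/(52*(z + 6)) + 12/(11*(z + 4)) - 7/(36*(z + 2)) + 158/(1287*(z - 7)).
Integrate each term: A/(z−a) contributes A·log|z−a|.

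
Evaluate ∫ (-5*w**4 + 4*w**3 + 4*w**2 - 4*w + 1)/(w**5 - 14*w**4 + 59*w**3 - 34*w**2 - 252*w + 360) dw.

Factor the denominator: (w - 6)*(w - 5)*(w - 3)*(w - 2)*(w + 2).
Partial-fraction decomposition: -87/(1120*(w + 2)) + 13/(16*(w - 2)) - 136/(15*(w - 3)) + 424/(7*(w - 5)) - 5495/(96*(w - 6)).
Integrate each term: A/(w−a) contributes A·log|w−a|.

-5495*log(w - 6)/96 + 424*log(w - 5)/7 - 136*log(w - 3)/15 + 13*log(w - 2)/16 - 87*log(w + 2)/1120 + C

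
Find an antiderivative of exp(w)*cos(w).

Let I denote the integral. Integrate by parts with u = cos(w), dv = exp(w) dw, so v = exp(w): I = exp(w)*cos(w) + ∫ exp(w)*sin(w) dw.
Apply parts again with u = sin(w), dv = exp(w) dw: ∫ exp(w)*sin(w) dw = exp(w)*sin(w) − I. Substituting back brings back I: I = exp(w)*sin(w) + exp(w)*cos(w) − I.
Solving for I: (1 + 1)·I equals the remaining terms, so I = (1/2)·(exp(w)*sin(w) + exp(w)*cos(w)).

exp(w)*sin(w)/2 + exp(w)*cos(w)/2 + C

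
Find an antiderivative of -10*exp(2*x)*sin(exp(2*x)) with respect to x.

5*cos(exp(2*x)) + C

Let u = exp(2*x), so du = (2*exp(2*x)) dx.
Rewriting, the integral becomes -5·∫ sin(u) du = -5·-cos(u).
Substituting back, u = exp(2*x).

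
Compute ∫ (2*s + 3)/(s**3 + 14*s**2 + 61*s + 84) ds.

Factor the denominator: (s + 3)*(s + 4)*(s + 7).
Partial-fraction decomposition: -11/(12*(s + 7)) + 5/(3*(s + 4)) - 3/(4*(s + 3)).
Integrate each term: A/(s−a) contributes A·log|s−a|.

-3*log(s + 3)/4 + 5*log(s + 4)/3 - 11*log(s + 7)/12 + C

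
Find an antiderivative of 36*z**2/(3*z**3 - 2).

Let u = 3*z**3 - 2, so du = (9*z**2) dz.
Rewriting, the integral becomes 4·∫ 1/u du = 4·log(u).
Substituting back, u = 3*z**3 - 2.

4*log(3*z**3 - 2) + C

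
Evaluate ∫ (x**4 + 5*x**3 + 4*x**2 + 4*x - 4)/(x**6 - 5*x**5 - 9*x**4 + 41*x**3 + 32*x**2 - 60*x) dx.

Factor the denominator: x*(x - 5)*(x - 3)*(x - 1)*(x + 2)**2.
Partial-fraction decomposition: -79/(2205*(x + 2)) - 2/(21*(x + 2)**2) + 5/(36*(x - 1)) - 13/(15*(x - 3)) + 683/(980*(x - 5)) + 1/(15*x).
Integrate each term; A/(x−a) gives A·log|x−a|; A/(x−a)² gives −A/(x−a).

log(x)/15 + 683*log(x - 5)/980 - 13*log(x - 3)/15 + 5*log(x - 1)/36 - 79*log(x + 2)/2205 + 2/(21*x + 42) + C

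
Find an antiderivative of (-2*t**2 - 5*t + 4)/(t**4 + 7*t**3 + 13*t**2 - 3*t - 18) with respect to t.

-log(t - 1)/16 - 2*log(t + 2) + 33*log(t + 3)/16 - 1/(4*t + 12) + C

Factor the denominator: (t - 1)*(t + 2)*(t + 3)**2.
Partial-fraction decomposition: 33/(16*(t + 3)) + 1/(4*(t + 3)**2) - 2/(t + 2) - 1/(16*(t - 1)).
Integrate each term; A/(t−a) gives A·log|t−a|; A/(t−a)² gives −A/(t−a).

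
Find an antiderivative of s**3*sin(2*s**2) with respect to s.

-s**2*cos(2*s**2)/4 + sin(2*s**2)/8 + C

Let u = s², du = 2s ds; rewrite as (1/2)∫ u^1·sin(2u) du.
Now integrate by parts 1 time.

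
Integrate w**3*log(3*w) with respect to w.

w**4*(log(w) + log(3))/4 - w**4/16 + C

Use integration by parts with u = log(3*w), dv = w**3 dw.
Then du = 1/w dw and v = w**4/4.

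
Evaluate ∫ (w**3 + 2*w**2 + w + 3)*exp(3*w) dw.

(9*w**3 + 9*w**2 + 3*w + 26)*exp(3*w)/27 + C

Use integration by parts with u = w**3 + 2*w**2 + w + 3, dv = exp(3*w) dw, so v = exp(3*w)/3.
Apply parts 3 times (tabular method): alternate signs, differentiate u down to 0, integrate dv up.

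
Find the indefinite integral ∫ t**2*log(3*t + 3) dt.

t**3*log(3*t + 3)/3 - t**3/9 + t**2/6 - t/3 + log(t + 1)/3 + C

Use integration by parts with u = log(3*t + 3), dv = t**2 dt.
Then du = 3/(3*t + 3) dt and v = t**3/3.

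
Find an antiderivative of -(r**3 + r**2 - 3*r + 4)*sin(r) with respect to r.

r**3*cos(r) - 3*r**2*sin(r) + r**2*cos(r) - 2*r*sin(r) - 9*r*cos(r) + 9*sin(r) + 2*cos(r) + C

Use integration by parts with u = r**3 + r**2 - 3*r + 4, dv = -sin(r) dr, so v = cos(r).
Apply parts 3 times (tabular method): alternate signs, differentiate u down to 0, integrate dv up.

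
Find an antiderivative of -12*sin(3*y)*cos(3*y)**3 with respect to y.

Let u = cos(3*y), so du = (-3*sin(3*y)) dy.
Rewriting, the integral becomes 4·∫ u^3 du = 4·u^4/4.
Substituting back, u = cos(3*y).

cos(3*y)**4 + C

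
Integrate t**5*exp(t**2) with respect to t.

Let u = t², du = 2t dt; rewrite as (1/2)∫ u^2·exp(1u) du.
Now integrate by parts 2 times.

(t**4 - 2*t**2 + 2)*exp(t**2)/2 + C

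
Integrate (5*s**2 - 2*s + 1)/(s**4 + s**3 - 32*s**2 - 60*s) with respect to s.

Factor the denominator: s*(s - 6)*(s + 2)*(s + 5).
Partial-fraction decomposition: -136/(165*(s + 5)) + 25/(48*(s + 2)) + 169/(528*(s - 6)) - 1/(60*s).
Integrate each term: A/(s−a) contributes A·log|s−a|.

-log(s)/60 + 169*log(s - 6)/528 + 25*log(s + 2)/48 - 136*log(s + 5)/165 + C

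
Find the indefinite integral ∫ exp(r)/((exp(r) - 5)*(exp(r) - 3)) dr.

log(exp(r) - 5)/2 - log(exp(r) - 3)/2 + C

Let u = e^r, du = e^r dr.
The integral becomes ∫ du/((u-5)(u-3)); decompose into partial fractions.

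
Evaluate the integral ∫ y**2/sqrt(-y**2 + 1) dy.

Substitute y = sin(θ), so dy = cos(θ) dθ and the radical becomes sqrt(-y**2 + 1) = cos(θ) by the Pythagorean identity.
Integrate the resulting trig expression in θ, then back-substitute θ = asin(y), sin(θ) = y, cos(θ) = sqrt(-y**2 + 1) (absorbing any constant into C).

-y*sqrt(-y**2 + 1)/2 + asin(y)/2 + C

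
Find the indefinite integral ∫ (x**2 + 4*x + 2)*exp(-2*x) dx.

(-2*x**2 - 10*x - 9)*exp(-2*x)/4 + C

Use integration by parts with u = x**2 + 4*x + 2, dv = exp(-2*x) dx, so v = -exp(-2*x)/2.
Apply parts 2 times (tabular method): alternate signs, differentiate u down to 0, integrate dv up.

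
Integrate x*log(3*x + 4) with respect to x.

x**2*log(3*x + 4)/2 - x**2/4 + 2*x/3 - 8*log(3*x + 4)/9 + C

Use integration by parts with u = log(3*x + 4), dv = x dx.
Then du = 3/(3*x + 4) dx and v = x**2/2.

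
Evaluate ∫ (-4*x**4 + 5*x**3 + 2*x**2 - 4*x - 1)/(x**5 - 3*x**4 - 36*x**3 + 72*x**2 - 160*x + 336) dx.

-1564*log(x - 7)/689 + 5*log(x - 2)/64 - 6169*log(x + 6)/4160 - 1379*log(x**2 + 4)/8480 - 87*atan(x/2)/1060 + C

Factor the denominator: (x - 7)*(x - 2)*(x + 6)*(x**2 + 4).
Partial-fraction decomposition: -(1379*x + 696)/(4240*(x**2 + 4)) - 6169/(4160*(x + 6)) + 5/(64*(x - 2)) - 1564/(689*(x - 7)).
Integrate each term; A/(x−a) gives A·log|x−a|; the (Bx+D)/(x²+p²) term gives a log and an atan.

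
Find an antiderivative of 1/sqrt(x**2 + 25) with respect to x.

Substitute x = 5·tan(θ), so dx = 5·sec(θ)^2 dθ and the radical becomes sqrt(x**2 + 25) = 5·sec(θ) by the Pythagorean identity.
Integrate the resulting trig expression in θ, then back-substitute tan(θ) = x/5, sec(θ) = sqrt(x**2 + 25)/5 (absorbing any constant into C).

log(x + sqrt(x**2 + 25)) + C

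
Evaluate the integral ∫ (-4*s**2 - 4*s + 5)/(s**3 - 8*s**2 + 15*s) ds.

log(s)/3 - 23*log(s - 5)/2 + 43*log(s - 3)/6 + C

Factor the denominator: s*(s - 5)*(s - 3).
Partial-fraction decomposition: 43/(6*(s - 3)) - 23/(2*(s - 5)) + 1/(3*s).
Integrate each term: A/(s−a) contributes A·log|s−a|.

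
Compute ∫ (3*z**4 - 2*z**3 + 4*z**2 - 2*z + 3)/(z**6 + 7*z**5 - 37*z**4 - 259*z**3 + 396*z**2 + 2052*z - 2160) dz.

Factor the denominator: (z - 5)*(z - 3)*(z - 1)*(z + 4)*(z + 6)**2.
Partial-fraction decomposition: 427907/(640332*(z + 6)) + 1493/(462*(z + 6)**2) - 971/(1260*(z + 4)) + 3/(980*(z - 1)) - 37/(378*(z - 3)) + 859/(4356*(z - 5)).
Integrate each term; A/(z−a) gives A·log|z−a|; A/(z−a)² gives −A/(z−a).

859*log(z - 5)/4356 - 37*log(z - 3)/378 + 3*log(z - 1)/980 - 971*log(z + 4)/1260 + 427907*log(z + 6)/640332 - 1493/(462*z + 2772) + C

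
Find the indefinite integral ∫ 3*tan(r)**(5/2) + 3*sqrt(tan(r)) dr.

2*tan(r)**(3/2) + C

Let u = tan(r), so du = (tan(r)**2 + 1) dr.
Rewriting, the integral becomes 3·∫ √u du = 3·(2/3)u^(3/2).
Substituting back, u = tan(r).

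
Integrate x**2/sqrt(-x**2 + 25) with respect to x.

Substitute x = 5·sin(θ), so dx = 5·cos(θ) dθ and the radical becomes sqrt(-x**2 + 25) = 5·cos(θ) by the Pythagorean identity.
Integrate the resulting trig expression in θ, then back-substitute θ = asin(x/5), sin(θ) = x/5, cos(θ) = sqrt(-x**2 + 25)/5 (absorbing any constant into C).

-x*sqrt(-x**2 + 25)/2 + 25*asin(x/5)/2 + C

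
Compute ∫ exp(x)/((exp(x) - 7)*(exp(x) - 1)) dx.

log(exp(x) - 7)/6 - log(exp(x) - 1)/6 + C

Let u = e^x, du = e^x dx.
The integral becomes ∫ du/((u-7)(u-1)); decompose into partial fractions.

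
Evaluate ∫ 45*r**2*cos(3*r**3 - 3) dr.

Let u = 3*r**3 - 3, so du = (9*r**2) dr.
Rewriting, the integral becomes 5·∫ cos(u) du = 5·sin(u).
Substituting back, u = 3*r**3 - 3.

5*sin(3*r**3 - 3) + C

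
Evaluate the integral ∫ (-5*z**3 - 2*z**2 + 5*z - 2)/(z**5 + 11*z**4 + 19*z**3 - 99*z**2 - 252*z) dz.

Factor the denominator: z*(z - 3)*(z + 3)*(z + 4)*(z + 7).
Partial-fraction decomposition: 79/(42*(z + 7)) - 19/(6*(z + 4)) + 25/(18*(z + 3)) - 1/(9*(z - 3)) + 1/(126*z).
Integrate each term: A/(z−a) contributes A·log|z−a|.

log(z)/126 - log(z - 3)/9 + 25*log(z + 3)/18 - 19*log(z + 4)/6 + 79*log(z + 7)/42 + C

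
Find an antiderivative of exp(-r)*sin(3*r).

-exp(-r)*sin(3*r)/10 - 3*exp(-r)*cos(3*r)/10 + C

Let I denote the integral. Integrate by parts with u = sin(3*r), dv = exp(-r) dr, so v = -exp(-r): I = -exp(-r)*sin(3*r) + 3·∫ exp(-r)*cos(3*r) dr.
Apply parts again with u = cos(3*r), dv = exp(-r) dr: ∫ exp(-r)*cos(3*r) dr = -exp(-r)*cos(3*r) − 3·I. Substituting back brings back I: I = -exp(-r)*sin(3*r) - 3*exp(-r)*cos(3*r) − 9·I.
Solving for I: (1 + 9)·I equals the remaining terms, so I = (1/10)·(-exp(-r)*sin(3*r) - 3*exp(-r)*cos(3*r)).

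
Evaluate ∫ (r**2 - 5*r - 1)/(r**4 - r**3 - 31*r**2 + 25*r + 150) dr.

-log(r - 5)/140 + 7*log(r - 3)/80 + 13*log(r + 2)/105 - 49*log(r + 5)/240 + C

Factor the denominator: (r - 5)*(r - 3)*(r + 2)*(r + 5).
Partial-fraction decomposition: -49/(240*(r + 5)) + 13/(105*(r + 2)) + 7/(80*(r - 3)) - 1/(140*(r - 5)).
Integrate each term: A/(r−a) contributes A·log|r−a|.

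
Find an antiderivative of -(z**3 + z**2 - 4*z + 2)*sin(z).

z**3*cos(z) - 3*z**2*sin(z) + z**2*cos(z) - 2*z*sin(z) - 10*z*cos(z) + 10*sin(z) + C

Use integration by parts with u = z**3 + z**2 - 4*z + 2, dv = -sin(z) dz, so v = cos(z).
Apply parts 3 times (tabular method): alternate signs, differentiate u down to 0, integrate dv up.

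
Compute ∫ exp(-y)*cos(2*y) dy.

Let I denote the integral. Integrate by parts with u = cos(2*y), dv = exp(-y) dy, so v = -exp(-y): I = -exp(-y)*cos(2*y) − 2·∫ exp(-y)*sin(2*y) dy.
Apply parts again with u = sin(2*y), dv = exp(-y) dy: ∫ exp(-y)*sin(2*y) dy = -exp(-y)*sin(2*y) + 2·I. Substituting back brings back I: I = 2*exp(-y)*sin(2*y) - exp(-y)*cos(2*y) − 4·I.
Solving for I: (1 + 4)·I equals the remaining terms, so I = (1/5)·(2*exp(-y)*sin(2*y) - exp(-y)*cos(2*y)).

2*exp(-y)*sin(2*y)/5 - exp(-y)*cos(2*y)/5 + C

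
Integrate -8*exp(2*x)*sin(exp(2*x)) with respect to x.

Let u = exp(2*x), so du = (2*exp(2*x)) dx.
Rewriting, the integral becomes -4·∫ sin(u) du = -4·-cos(u).
Substituting back, u = exp(2*x).

4*cos(exp(2*x)) + C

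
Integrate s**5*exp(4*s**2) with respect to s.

Let u = s², du = 2s ds; rewrite as (1/2)∫ u^2·exp(4u) du.
Now integrate by parts 2 times.

(8*s**4 - 4*s**2 + 1)*exp(4*s**2)/64 + C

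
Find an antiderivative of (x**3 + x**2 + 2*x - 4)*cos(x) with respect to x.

Use integration by parts with u = x**3 + x**2 + 2*x - 4, dv = cos(x) dx, so v = sin(x).
Apply parts 3 times (tabular method): alternate signs, differentiate u down to 0, integrate dv up.

x**3*sin(x) + x**2*sin(x) + 3*x**2*cos(x) - 4*x*sin(x) + 2*x*cos(x) - 6*sin(x) - 4*cos(x) + C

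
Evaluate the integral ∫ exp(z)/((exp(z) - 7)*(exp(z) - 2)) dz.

Let u = e^z, du = e^z dz.
The integral becomes ∫ du/((u-2)(u-7)); decompose into partial fractions.

log(exp(z) - 7)/5 - log(exp(z) - 2)/5 + C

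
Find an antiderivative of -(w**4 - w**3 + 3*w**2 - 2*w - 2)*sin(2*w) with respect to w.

Use integration by parts with u = w**4 - w**3 + 3*w**2 - 2*w - 2, dv = -sin(2*w) dw, so v = cos(2*w)/2.
Apply parts 4 times (tabular method): alternate signs, differentiate u down to 0, integrate dv up.

w**4*cos(2*w)/2 - w**3*sin(2*w) - w**3*cos(2*w)/2 + 3*w**2*sin(2*w)/4 - w*cos(2*w)/4 + sin(2*w)/8 - cos(2*w) + C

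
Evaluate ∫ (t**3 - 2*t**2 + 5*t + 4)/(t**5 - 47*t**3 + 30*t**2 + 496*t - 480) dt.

Factor the denominator: (t - 5)*(t - 4)*(t - 1)*(t + 4)*(t + 6).
Partial-fraction decomposition: -157/(770*(t + 6)) + 7/(45*(t + 4)) + 2/(105*(t - 1)) - 7/(30*(t - 4)) + 26/(99*(t - 5)).
Integrate each term: A/(t−a) contributes A·log|t−a|.

26*log(t - 5)/99 - 7*log(t - 4)/30 + 2*log(t - 1)/105 + 7*log(t + 4)/45 - 157*log(t + 6)/770 + C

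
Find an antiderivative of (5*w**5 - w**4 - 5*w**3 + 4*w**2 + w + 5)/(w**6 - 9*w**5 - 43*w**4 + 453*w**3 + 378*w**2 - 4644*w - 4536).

Factor the denominator: (w - 7)*(w - 6)**2*(w + 1)*(w + 3)*(w + 6).
Partial-fraction decomposition: 38953/(28080*(w + 6)) - 1123/(4860*(w + 3)) - 1/(560*(w + 1)) - 1992199/(27216*(w - 6)) - 5237/(108*(w - 6)**2) + 80127/(1040*(w - 7)).
Integrate each term; A/(w−a) gives A·log|w−a|; A/(w−a)² gives −A/(w−a).

80127*log(w - 7)/1040 - 1992199*log(w - 6)/27216 - log(w + 1)/560 - 1123*log(w + 3)/4860 + 38953*log(w + 6)/28080 + 5237/(108*w - 648) + C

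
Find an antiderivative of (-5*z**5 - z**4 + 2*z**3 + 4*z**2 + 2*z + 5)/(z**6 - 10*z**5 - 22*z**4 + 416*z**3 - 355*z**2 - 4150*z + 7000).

-17107*log(z - 7)/528 + 15227*log(z - 5)/540 + log(z - 2)/14 + 533*log(z + 4)/594 - 2969*log(z + 5)/1680 - 353/(12*z - 60) + C

Factor the denominator: (z - 7)*(z - 5)**2*(z - 2)*(z + 4)*(z + 5).
Partial-fraction decomposition: -2969/(1680*(z + 5)) + 533/(594*(z + 4)) + 1/(14*(z - 2)) + 15227/(540*(z - 5)) + 353/(12*(z - 5)**2) - 17107/(528*(z - 7)).
Integrate each term; A/(z−a) gives A·log|z−a|; A/(z−a)² gives −A/(z−a).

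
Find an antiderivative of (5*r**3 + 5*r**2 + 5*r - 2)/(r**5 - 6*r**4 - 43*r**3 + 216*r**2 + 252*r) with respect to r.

-log(r)/126 + 1993*log(r - 7)/728 - 23*log(r - 6)/9 + log(r + 1)/40 - 233*log(r + 6)/1170 + C

Factor the denominator: r*(r - 7)*(r - 6)*(r + 1)*(r + 6).
Partial-fraction decomposition: -233/(1170*(r + 6)) + 1/(40*(r + 1)) - 23/(9*(r - 6)) + 1993/(728*(r - 7)) - 1/(126*r).
Integrate each term: A/(r−a) contributes A·log|r−a|.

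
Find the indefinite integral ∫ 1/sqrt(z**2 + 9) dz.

Substitute z = 3·tan(θ), so dz = 3·sec(θ)^2 dθ and the radical becomes sqrt(z**2 + 9) = 3·sec(θ) by the Pythagorean identity.
Integrate the resulting trig expression in θ, then back-substitute tan(θ) = z/3, sec(θ) = sqrt(z**2 + 9)/3 (absorbing any constant into C).

log(z + sqrt(z**2 + 9)) + C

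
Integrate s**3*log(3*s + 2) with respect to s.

s**4*log(3*s + 2)/4 - s**4/16 + s**3/18 - s**2/18 + 2*s/27 - 4*log(3*s + 2)/81 + C

Use integration by parts with u = log(3*s + 2), dv = s**3 ds.
Then du = 3/(3*s + 2) ds and v = s**4/4.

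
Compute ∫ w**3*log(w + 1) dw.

w**4*log(w + 1)/4 - w**4/16 + w**3/12 - w**2/8 + w/4 - log(w + 1)/4 + C

Use integration by parts with u = log(w + 1), dv = w**3 dw.
Then du = 1/(w + 1) dw and v = w**4/4.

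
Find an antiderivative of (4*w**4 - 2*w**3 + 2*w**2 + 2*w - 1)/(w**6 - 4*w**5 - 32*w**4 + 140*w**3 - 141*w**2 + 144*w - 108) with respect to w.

967*log(w - 6)/1332 - 293*log(w - 3)/540 + log(w - 1)/28 - 5675*log(w + 6)/27972 - 3*log(w**2 + 1)/370 + 7*atan(w)/370 + C

Factor the denominator: (w - 6)*(w - 3)*(w - 1)*(w + 6)*(w**2 + 1).
Partial-fraction decomposition: -(6*w - 7)/(370*(w**2 + 1)) - 5675/(27972*(w + 6)) + 1/(28*(w - 1)) - 293/(540*(w - 3)) + 967/(1332*(w - 6)).
Integrate each term; A/(w−a) gives A·log|w−a|; the (Bw+D)/(w²+p²) term gives a log and an atan.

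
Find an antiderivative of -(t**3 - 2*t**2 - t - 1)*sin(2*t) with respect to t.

Use integration by parts with u = t**3 - 2*t**2 - t - 1, dv = -sin(2*t) dt, so v = cos(2*t)/2.
Apply parts 3 times (tabular method): alternate signs, differentiate u down to 0, integrate dv up.

t**3*cos(2*t)/2 - 3*t**2*sin(2*t)/4 - t**2*cos(2*t) + t*sin(2*t) - 5*t*cos(2*t)/4 + 5*sin(2*t)/8 + C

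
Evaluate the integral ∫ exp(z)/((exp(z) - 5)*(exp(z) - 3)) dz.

Let u = e^z, du = e^z dz.
The integral becomes ∫ du/((u-3)(u-5)); decompose into partial fractions.

log(exp(z) - 5)/2 - log(exp(z) - 3)/2 + C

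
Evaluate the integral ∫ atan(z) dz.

z*atan(z) - log(z**2 + 1)/2 + C

Use integration by parts with u = arctan(z), dv = dz.
Then du = 1/(z**2 + 1) dz.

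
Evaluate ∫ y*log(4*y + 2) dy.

y**2*log(4*y + 2)/2 - y**2/4 + y/4 - log(2*y + 1)/8 + C

Use integration by parts with u = log(4*y + 2), dv = y dy.
Then du = 4/(4*y + 2) dy and v = y**2/2.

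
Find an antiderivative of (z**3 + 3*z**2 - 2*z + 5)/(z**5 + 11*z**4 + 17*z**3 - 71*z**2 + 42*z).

Factor the denominator: z*(z - 1)**2*(z + 6)*(z + 7).
Partial-fraction decomposition: -177/(448*(z + 7)) + 13/(42*(z + 6)) - 15/(448*(z - 1)) + 1/(8*(z - 1)**2) + 5/(42*z).
Integrate each term; A/(z−a) gives A·log|z−a|; A/(z−a)² gives −A/(z−a).

5*log(z)/42 - 15*log(z - 1)/448 + 13*log(z + 6)/42 - 177*log(z + 7)/448 - 1/(8*z - 8) + C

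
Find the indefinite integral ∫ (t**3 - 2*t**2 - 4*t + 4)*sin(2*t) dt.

Use integration by parts with u = t**3 - 2*t**2 - 4*t + 4, dv = sin(2*t) dt, so v = -cos(2*t)/2.
Apply parts 3 times (tabular method): alternate signs, differentiate u down to 0, integrate dv up.

-t**3*cos(2*t)/2 + 3*t**2*sin(2*t)/4 + t**2*cos(2*t) - t*sin(2*t) + 11*t*cos(2*t)/4 - 11*sin(2*t)/8 - 5*cos(2*t)/2 + C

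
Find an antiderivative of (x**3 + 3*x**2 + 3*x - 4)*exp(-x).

(-x**3 - 6*x**2 - 15*x - 11)*exp(-x) + C

Use integration by parts with u = x**3 + 3*x**2 + 3*x - 4, dv = exp(-x) dx, so v = -exp(-x).
Apply parts 3 times (tabular method): alternate signs, differentiate u down to 0, integrate dv up.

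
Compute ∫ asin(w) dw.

w*asin(w) + sqrt(-w**2 + 1) + C

Use integration by parts with u = arcsin(w), dv = dw.
Then du = 1/sqrt(-w**2 + 1) dw.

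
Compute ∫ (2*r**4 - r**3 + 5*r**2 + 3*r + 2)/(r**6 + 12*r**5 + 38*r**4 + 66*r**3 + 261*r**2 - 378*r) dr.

Factor the denominator: r*(r - 1)*(r + 6)*(r + 7)*(r**2 + 9).
Partial-fraction decomposition: (523*r - 1254)/(7830*(r**2 + 9)) - 5371/(3248*(r + 7)) + 1486/(945*(r + 6)) + 11/(560*(r - 1)) - 1/(189*r).
Integrate each term; A/(r−a) gives A·log|r−a|; the (Br+D)/(r²+p²) term gives a log and an atan.

-log(r)/189 + 11*log(r - 1)/560 + 1486*log(r + 6)/945 - 5371*log(r + 7)/3248 + 523*log(r**2 + 9)/15660 - 209*atan(r/3)/3915 + C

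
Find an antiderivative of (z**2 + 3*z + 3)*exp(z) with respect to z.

(z**2 + z + 2)*exp(z) + C

Use integration by parts with u = z**2 + 3*z + 3, dv = exp(z) dz, so v = exp(z).
Apply parts 2 times (tabular method): alternate signs, differentiate u down to 0, integrate dv up.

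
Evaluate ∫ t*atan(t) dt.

t**2*atan(t)/2 - t/2 + atan(t)/2 + C

Use integration by parts with u = arctan(t), dv = t dt.
Then du = 1/(t**2 + 1) dt.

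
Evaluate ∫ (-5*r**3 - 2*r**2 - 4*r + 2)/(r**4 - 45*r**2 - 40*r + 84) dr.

Factor the denominator: (r - 7)*(r - 1)*(r + 2)*(r + 6).
Partial-fraction decomposition: -517/(182*(r + 6)) + 7/(18*(r + 2)) + 1/(14*(r - 1)) - 613/(234*(r - 7)).
Integrate each term: A/(r−a) contributes A·log|r−a|.

-613*log(r - 7)/234 + log(r - 1)/14 + 7*log(r + 2)/18 - 517*log(r + 6)/182 + C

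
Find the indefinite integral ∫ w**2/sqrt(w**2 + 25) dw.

Substitute w = 5·tan(θ), so dw = 5·sec(θ)^2 dθ and the radical becomes sqrt(w**2 + 25) = 5·sec(θ) by the Pythagorean identity.
Integrate the resulting trig expression in θ, then back-substitute tan(θ) = w/5, sec(θ) = sqrt(w**2 + 25)/5 (absorbing any constant into C).

w*sqrt(w**2 + 25)/2 - 25*log(w + sqrt(w**2 + 25))/2 + C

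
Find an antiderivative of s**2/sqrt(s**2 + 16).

Substitute s = 4·tan(θ), so ds = 4·sec(θ)^2 dθ and the radical becomes sqrt(s**2 + 16) = 4·sec(θ) by the Pythagorean identity.
Integrate the resulting trig expression in θ, then back-substitute tan(θ) = s/4, sec(θ) = sqrt(s**2 + 16)/4 (absorbing any constant into C).

s*sqrt(s**2 + 16)/2 - 8*log(s + sqrt(s**2 + 16)) + C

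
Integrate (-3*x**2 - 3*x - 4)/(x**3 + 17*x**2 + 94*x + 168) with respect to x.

-20*log(x + 4)/3 + 47*log(x + 6) - 130*log(x + 7)/3 + C

Factor the denominator: (x + 4)*(x + 6)*(x + 7).
Partial-fraction decomposition: -130/(3*(x + 7)) + 47/(x + 6) - 20/(3*(x + 4)).
Integrate each term: A/(x−a) contributes A·log|x−a|.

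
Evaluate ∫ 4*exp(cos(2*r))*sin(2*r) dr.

-2*exp(cos(2*r)) + C

Let u = cos(2*r), so du = (-2*sin(2*r)) dr.
Rewriting, the integral becomes -2·∫ e^u du = -2·e^u.
Substituting back, u = cos(2*r).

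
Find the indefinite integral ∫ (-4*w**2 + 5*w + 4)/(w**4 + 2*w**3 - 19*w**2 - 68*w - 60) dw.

Factor the denominator: (w - 5)*(w + 2)**2*(w + 3).
Partial-fraction decomposition: 47/(8*(w + 3)) - 279/(49*(w + 2)) + 22/(7*(w + 2)**2) - 71/(392*(w - 5)).
Integrate each term; A/(w−a) gives A·log|w−a|; A/(w−a)² gives −A/(w−a).

-71*log(w - 5)/392 - 279*log(w + 2)/49 + 47*log(w + 3)/8 - 22/(7*w + 14) + C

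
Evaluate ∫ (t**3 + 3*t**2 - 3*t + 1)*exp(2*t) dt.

Use integration by parts with u = t**3 + 3*t**2 - 3*t + 1, dv = exp(2*t) dt, so v = exp(2*t)/2.
Apply parts 3 times (tabular method): alternate signs, differentiate u down to 0, integrate dv up.

(4*t**3 + 6*t**2 - 18*t + 13)*exp(2*t)/8 + C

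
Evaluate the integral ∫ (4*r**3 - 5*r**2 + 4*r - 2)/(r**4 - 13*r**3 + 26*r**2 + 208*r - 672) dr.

1153*log(r - 7)/33 - 353*log(r - 6)/10 + 95*log(r - 4)/24 + 177*log(r + 4)/440 + C

Factor the denominator: (r - 7)*(r - 6)*(r - 4)*(r + 4).
Partial-fraction decomposition: 177/(440*(r + 4)) + 95/(24*(r - 4)) - 353/(10*(r - 6)) + 1153/(33*(r - 7)).
Integrate each term: A/(r−a) contributes A·log|r−a|.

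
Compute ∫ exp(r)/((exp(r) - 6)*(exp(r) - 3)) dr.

log(exp(r) - 6)/3 - log(exp(r) - 3)/3 + C

Let u = e^r, du = e^r dr.
The integral becomes ∫ du/((u-6)(u-3)); decompose into partial fractions.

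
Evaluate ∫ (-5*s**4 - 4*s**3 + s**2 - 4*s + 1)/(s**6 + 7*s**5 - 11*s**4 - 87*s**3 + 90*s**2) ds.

Factor the denominator: s**2*(s - 3)*(s - 1)*(s + 5)*(s + 6).
Partial-fraction decomposition: 5555/(2268*(s + 6)) - 2579/(1200*(s + 5)) + 11/(84*(s - 1)) - 515/(1296*(s - 3)) - 91/(2700*s) + 1/(90*s**2).
Integrate each term; A/(s−a) gives A·log|s−a|; A/(s−a)² gives −A/(s−a).

-91*log(s)/2700 - 515*log(s - 3)/1296 + 11*log(s - 1)/84 - 2579*log(s + 5)/1200 + 5555*log(s + 6)/2268 - 1/(90*s) + C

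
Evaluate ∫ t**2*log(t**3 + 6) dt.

t**3*log(t**3 + 6)/3 - t**3/3 + 2*log(t**3 + 6) + C

Let u = t**3 + 6, so du = (3*t**2) dt.
The integral becomes (1/3)·∫ log(u) du; integrate by parts with u′=log(u), dv′=du.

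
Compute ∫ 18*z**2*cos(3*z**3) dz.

2*sin(3*z**3) + C

Let u = 3*z**3, so du = (9*z**2) dz.
Rewriting, the integral becomes 2·∫ cos(u) du = 2·sin(u).
Substituting back, u = 3*z**3.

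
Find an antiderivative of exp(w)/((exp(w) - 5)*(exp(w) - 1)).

Let u = e^w, du = e^w dw.
The integral becomes ∫ du/((u-1)(u-5)); decompose into partial fractions.

log(exp(w) - 5)/4 - log(exp(w) - 1)/4 + C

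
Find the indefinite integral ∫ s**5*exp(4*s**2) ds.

Let u = s², du = 2s ds; rewrite as (1/2)∫ u^2·exp(4u) du.
Now integrate by parts 2 times.

(8*s**4 - 4*s**2 + 1)*exp(4*s**2)/64 + C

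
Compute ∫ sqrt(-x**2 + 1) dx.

Substitute x = sin(θ), so dx = cos(θ) dθ and the radical becomes sqrt(-x**2 + 1) = cos(θ) by the Pythagorean identity.
Integrate the resulting trig expression in θ, then back-substitute θ = asin(x), sin(θ) = x, cos(θ) = sqrt(-x**2 + 1) (absorbing any constant into C).

x*sqrt(-x**2 + 1)/2 + asin(x)/2 + C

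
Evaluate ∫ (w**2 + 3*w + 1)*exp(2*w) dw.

(w**2 + 2*w)*exp(2*w)/2 + C

Use integration by parts with u = w**2 + 3*w + 1, dv = exp(2*w) dw, so v = exp(2*w)/2.
Apply parts 2 times (tabular method): alternate signs, differentiate u down to 0, integrate dv up.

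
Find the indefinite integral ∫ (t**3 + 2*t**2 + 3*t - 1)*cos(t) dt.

t**3*sin(t) + 2*t**2*sin(t) + 3*t**2*cos(t) - 3*t*sin(t) + 4*t*cos(t) - 5*sin(t) - 3*cos(t) + C

Use integration by parts with u = t**3 + 2*t**2 + 3*t - 1, dv = cos(t) dt, so v = sin(t).
Apply parts 3 times (tabular method): alternate signs, differentiate u down to 0, integrate dv up.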